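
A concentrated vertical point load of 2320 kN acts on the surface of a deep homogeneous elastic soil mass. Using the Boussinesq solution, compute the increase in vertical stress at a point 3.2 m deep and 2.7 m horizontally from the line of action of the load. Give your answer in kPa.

Boussinesq vertical stress below a point load on an elastic half-space:
Δσ_z = 3P/(2πz²) · [1 + (r/z)²]^(−5/2)
r/z = 2.7/3.2 = 0.84375; [1+(r/z)²]^(−5/2) = 0.26079.
Δσ_z = 3×2320/(2π×3.2²) × 0.26079 = 108.18 × 0.26079 = 28.21 kPa

Δσ_z ≈ 28.2 kPa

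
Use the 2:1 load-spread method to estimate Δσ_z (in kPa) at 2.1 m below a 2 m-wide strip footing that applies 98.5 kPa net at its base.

Δσ_z ≈ 48 kPa

By the 2:1 method the load spreads at 1 horizontal : 2 vertical, so at depth z the loaded area has grown by z in each plan dimension:
Δσ = qB/(B+z) = 98.5×2/(2+2.1) = 48.049 kPa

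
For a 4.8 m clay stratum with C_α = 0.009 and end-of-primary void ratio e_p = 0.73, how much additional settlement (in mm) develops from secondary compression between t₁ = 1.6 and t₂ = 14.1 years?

S_s ≈ 23.6 mm

Secondary compression: S_s = C_α·H/(1+e_p)·log₁₀(t₂/t₁)
S_s = 0.009×4.8/(1+0.73)×log₁₀(14.1/1.6)
    = 0.02497 × 0.9451 = 0.0236 m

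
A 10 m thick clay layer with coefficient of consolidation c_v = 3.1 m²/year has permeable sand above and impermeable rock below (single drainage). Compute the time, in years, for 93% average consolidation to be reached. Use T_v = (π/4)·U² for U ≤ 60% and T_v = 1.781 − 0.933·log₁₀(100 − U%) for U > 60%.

Drainage path length: H_d = H = 10 m (single drainage).
U > 60%: T_v = 1.781 − 0.933·log₁₀(100 − 93) = 0.99252.
t = T_v·H_d²/c_v = 0.99252×10²/3.1 = 32.02 years.

t ≈ 32 years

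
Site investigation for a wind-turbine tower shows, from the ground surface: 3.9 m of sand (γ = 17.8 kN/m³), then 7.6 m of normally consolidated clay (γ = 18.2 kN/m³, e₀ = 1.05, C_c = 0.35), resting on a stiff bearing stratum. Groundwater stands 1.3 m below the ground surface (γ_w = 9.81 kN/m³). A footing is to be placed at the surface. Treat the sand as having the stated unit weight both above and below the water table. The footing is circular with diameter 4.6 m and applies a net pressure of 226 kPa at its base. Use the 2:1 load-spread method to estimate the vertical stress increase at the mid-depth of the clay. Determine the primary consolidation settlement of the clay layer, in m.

Mid-depth of clay below the ground surface: z = 3.9 + 7.6/2 = 7.7 m.
Total vertical stress at mid-clay: σ_v = 17.8×3.9 + 18.2×3.8 = 138.58 kPa.
Pore pressure: u = 9.81×(7.7 − 1.3) = 62.784 kPa.
Initial effective stress: σ'_0 = σ_v − u = 138.58 − 62.784 = 75.796 kPa.
Stress increase at mid-clay by the 2:1 spreading method:
Δσ ≈ qD²/(D+z)² = 226×4.6²/(4.6+7.7)² = 31.609 kPa
Final effective stress: σ'_f = σ'_0 + Δσ = 75.796 + 31.609 = 107.41 kPa.
Normally consolidated clay, so the full stress increment lies on the virgin compression line:
S_c = C_c·H/(1+e₀)·log₁₀(σ'_f/σ'_0) = 0.35×7.6/(1+1.05)×log₁₀(107.41/75.796)
    = 1.2976 × 0.1514 = 0.1965 m

S_c ≈ 0.196 m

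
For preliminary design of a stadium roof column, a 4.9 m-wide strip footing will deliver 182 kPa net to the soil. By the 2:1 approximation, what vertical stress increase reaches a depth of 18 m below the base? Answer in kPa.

By the 2:1 method the load spreads at 1 horizontal : 2 vertical, so at depth z the loaded area has grown by z in each plan dimension:
Δσ = qB/(B+z) = 182×4.9/(4.9+18) = 38.943 kPa

Δσ_z ≈ 38.9 kPa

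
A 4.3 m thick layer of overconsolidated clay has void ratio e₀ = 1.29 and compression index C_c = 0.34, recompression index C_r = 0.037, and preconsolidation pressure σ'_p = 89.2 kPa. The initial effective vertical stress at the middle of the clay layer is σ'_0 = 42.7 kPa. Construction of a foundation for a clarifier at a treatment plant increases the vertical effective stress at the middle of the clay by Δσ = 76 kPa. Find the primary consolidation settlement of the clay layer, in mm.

Final effective stress: σ'_f = 42.7 + 76 = 118.7 kPa.
σ'_f = 118.7 > σ'_p = 89.2 kPa, so the stress path crosses the preconsolidation pressure — recompression up to σ'_p, then virgin compression beyond:
S_c = H/(1+e₀)·[C_r·log₁₀(σ'_p/σ'_0) + C_c·log₁₀(σ'_f/σ'_p)]
    = 4.3/2.29 × [0.037×log₁₀(89.2/42.7) + 0.34×log₁₀(118.7/89.2)]
    = 1.8777 × [0.011838 + 0.042189] = 0.1014 m

S_c ≈ 101 mm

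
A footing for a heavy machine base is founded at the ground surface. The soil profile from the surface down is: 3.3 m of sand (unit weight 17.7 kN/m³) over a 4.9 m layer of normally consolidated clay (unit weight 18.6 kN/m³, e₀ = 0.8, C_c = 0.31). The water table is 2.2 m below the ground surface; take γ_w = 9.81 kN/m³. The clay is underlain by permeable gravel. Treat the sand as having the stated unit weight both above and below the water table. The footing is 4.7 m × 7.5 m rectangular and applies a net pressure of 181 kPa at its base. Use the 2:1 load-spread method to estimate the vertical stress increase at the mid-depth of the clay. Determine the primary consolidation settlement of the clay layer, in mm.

Mid-depth of clay below the ground surface: z = 3.3 + 4.9/2 = 5.75 m.
Total vertical stress at mid-clay: σ_v = 17.7×3.3 + 18.6×2.45 = 103.98 kPa.
Pore pressure: u = 9.81×(5.75 − 2.2) = 34.825 kPa.
Initial effective stress: σ'_0 = σ_v − u = 103.98 − 34.825 = 69.155 kPa.
Stress increase at mid-clay by the 2:1 spreading method:
Δσ = qBL/((B+z)(L+z)) = 181×4.7×7.5/((4.7+5.75)(7.5+5.75)) = 46.079 kPa
Final effective stress: σ'_f = σ'_0 + Δσ = 69.155 + 46.079 = 115.23 kPa.
Normally consolidated clay, so the full stress increment lies on the virgin compression line:
S_c = C_c·H/(1+e₀)·log₁₀(σ'_f/σ'_0) = 0.31×4.9/(1+0.8)×log₁₀(115.23/69.155)
    = 0.84389 × 0.22174 = 0.1871 m

S_c ≈ 187 mm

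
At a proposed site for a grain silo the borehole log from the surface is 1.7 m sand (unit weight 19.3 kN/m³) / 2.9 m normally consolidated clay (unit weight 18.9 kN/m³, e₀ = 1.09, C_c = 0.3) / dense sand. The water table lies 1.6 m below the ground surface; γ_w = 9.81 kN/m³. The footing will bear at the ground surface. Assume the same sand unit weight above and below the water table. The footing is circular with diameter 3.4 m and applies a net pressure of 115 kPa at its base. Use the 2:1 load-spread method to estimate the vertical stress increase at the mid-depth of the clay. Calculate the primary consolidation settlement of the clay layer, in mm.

Mid-depth of clay below the ground surface: z = 1.7 + 2.9/2 = 3.15 m.
Total vertical stress at mid-clay: σ_v = 19.3×1.7 + 18.9×1.45 = 60.215 kPa.
Pore pressure: u = 9.81×(3.15 − 1.6) = 15.206 kPa.
Initial effective stress: σ'_0 = σ_v − u = 60.215 − 15.206 = 45.009 kPa.
Stress increase at mid-clay by the 2:1 spreading method:
Δσ ≈ qD²/(D+z)² = 115×3.4²/(3.4+3.15)² = 30.987 kPa
Final effective stress: σ'_f = σ'_0 + Δσ = 45.009 + 30.987 = 75.996 kPa.
Normally consolidated clay, so the full stress increment lies on the virgin compression line:
S_c = C_c·H/(1+e₀)·log₁₀(σ'_f/σ'_0) = 0.3×2.9/(1+1.09)×log₁₀(75.996/45.009)
    = 0.41627 × 0.22749 = 0.0947 m

S_c ≈ 94.7 mm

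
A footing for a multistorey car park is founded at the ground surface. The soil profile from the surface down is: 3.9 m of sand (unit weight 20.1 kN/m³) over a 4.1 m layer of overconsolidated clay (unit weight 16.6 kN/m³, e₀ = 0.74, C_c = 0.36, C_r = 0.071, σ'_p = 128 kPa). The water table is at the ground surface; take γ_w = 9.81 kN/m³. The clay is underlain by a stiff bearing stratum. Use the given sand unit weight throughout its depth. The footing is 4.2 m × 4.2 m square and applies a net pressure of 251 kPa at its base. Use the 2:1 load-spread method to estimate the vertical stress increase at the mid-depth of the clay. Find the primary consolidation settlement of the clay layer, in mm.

Mid-depth of clay below the ground surface: z = 3.9 + 4.1/2 = 5.95 m.
Total vertical stress at mid-clay: σ_v = 20.1×3.9 + 16.6×2.05 = 112.42 kPa.
Pore pressure: u = 9.81×(5.95 − 0) = 58.37 kPa.
Initial effective stress: σ'_0 = σ_v − u = 112.42 − 58.37 = 54.05 kPa.
Stress increase at mid-clay by the 2:1 spreading method:
Δσ = qBL/((B+z)(L+z)) = 251×4.2×4.2/((4.2+5.95)(4.2+5.95)) = 42.977 kPa
Final effective stress: σ'_f = 54.05 + 42.977 = 97.027 kPa.
σ'_f = 97.027 ≤ σ'_p = 128 kPa, so the clay remains overconsolidated and only the recompression index applies:
S_c = C_r·H/(1+e₀)·log₁₀(σ'_f/σ'_0) = 0.071×4.1/1.74×log₁₀(97.027/54.05)
    = 0.1673 × 0.2541 = 0.04251 m

S_c ≈ 42.5 mm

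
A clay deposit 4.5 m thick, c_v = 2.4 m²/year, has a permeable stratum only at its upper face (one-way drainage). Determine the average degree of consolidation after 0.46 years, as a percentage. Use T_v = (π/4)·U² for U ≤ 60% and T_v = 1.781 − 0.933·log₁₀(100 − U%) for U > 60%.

U ≈ 26.3 %

Drainage path length: H_d = H = 4.5 m (single drainage).
T_v = c_v·t/H_d² = 2.4×0.46/4.5² = 0.054519.
T_v = 0.054519 corresponds to the U ≤ 60% branch:
U = √(4T_v/π) = 0.2635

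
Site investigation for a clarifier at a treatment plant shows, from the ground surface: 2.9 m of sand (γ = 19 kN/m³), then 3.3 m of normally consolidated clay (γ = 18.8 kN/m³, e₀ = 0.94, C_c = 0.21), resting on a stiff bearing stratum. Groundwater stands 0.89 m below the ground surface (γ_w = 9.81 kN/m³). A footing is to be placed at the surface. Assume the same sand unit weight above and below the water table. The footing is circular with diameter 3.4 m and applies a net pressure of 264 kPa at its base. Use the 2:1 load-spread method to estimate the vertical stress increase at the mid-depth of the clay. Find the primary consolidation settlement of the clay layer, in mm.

S_c ≈ 105 mm

Mid-depth of clay below the ground surface: z = 2.9 + 3.3/2 = 4.55 m.
Total vertical stress at mid-clay: σ_v = 19×2.9 + 18.8×1.65 = 86.12 kPa.
Pore pressure: u = 9.81×(4.55 − 0.89) = 35.905 kPa.
Initial effective stress: σ'_0 = σ_v − u = 86.12 − 35.905 = 50.215 kPa.
Stress increase at mid-clay by the 2:1 spreading method:
Δσ ≈ qD²/(D+z)² = 264×3.4²/(3.4+4.55)² = 48.287 kPa
Final effective stress: σ'_f = σ'_0 + Δσ = 50.215 + 48.287 = 98.502 kPa.
Normally consolidated clay, so the full stress increment lies on the virgin compression line:
S_c = C_c·H/(1+e₀)·log₁₀(σ'_f/σ'_0) = 0.21×3.3/(1+0.94)×log₁₀(98.502/50.215)
    = 0.35722 × 0.29261 = 0.1045 m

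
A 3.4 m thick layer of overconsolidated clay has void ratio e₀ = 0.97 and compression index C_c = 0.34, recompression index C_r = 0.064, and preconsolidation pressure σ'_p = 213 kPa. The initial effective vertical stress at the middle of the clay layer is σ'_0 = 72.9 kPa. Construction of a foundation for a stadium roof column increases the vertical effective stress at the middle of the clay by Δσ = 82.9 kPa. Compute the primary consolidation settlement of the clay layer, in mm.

Final effective stress: σ'_f = 72.9 + 82.9 = 155.8 kPa.
σ'_f = 155.8 ≤ σ'_p = 213 kPa, so the clay remains overconsolidated and only the recompression index applies:
S_c = C_r·H/(1+e₀)·log₁₀(σ'_f/σ'_0) = 0.064×3.4/1.97×log₁₀(155.8/72.9)
    = 0.11046 × 0.32984 = 0.03643 m

S_c ≈ 36.4 mm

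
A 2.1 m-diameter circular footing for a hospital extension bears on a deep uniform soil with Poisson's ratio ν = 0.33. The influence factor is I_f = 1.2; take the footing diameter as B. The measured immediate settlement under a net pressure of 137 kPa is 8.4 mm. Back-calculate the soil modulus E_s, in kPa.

E_s ≈ 36600 kPa

S_e = q·B·(1−ν²)/E_s · I_f  ⇒  E_s = q·B·(1−ν²)·I_f / S_e.
E_s = 137 × 2.1 × 0.8911 × 1.2 / 0.0084 = 36620 kPa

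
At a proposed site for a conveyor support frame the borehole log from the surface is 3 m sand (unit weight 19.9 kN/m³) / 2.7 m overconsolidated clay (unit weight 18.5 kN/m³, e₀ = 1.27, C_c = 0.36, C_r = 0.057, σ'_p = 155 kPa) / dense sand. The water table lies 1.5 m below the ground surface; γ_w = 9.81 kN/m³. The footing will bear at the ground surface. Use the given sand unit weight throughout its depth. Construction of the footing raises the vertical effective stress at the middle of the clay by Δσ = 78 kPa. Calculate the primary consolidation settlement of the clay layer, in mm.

Mid-depth of clay below the ground surface: z = 3 + 2.7/2 = 4.35 m.
Total vertical stress at mid-clay: σ_v = 19.9×3 + 18.5×1.35 = 84.675 kPa.
Pore pressure: u = 9.81×(4.35 − 1.5) = 27.959 kPa.
Initial effective stress: σ'_0 = σ_v − u = 84.675 − 27.959 = 56.716 kPa.
Final effective stress: σ'_f = 56.716 + 78 = 134.72 kPa.
σ'_f = 134.72 ≤ σ'_p = 155 kPa, so the clay remains overconsolidated and only the recompression index applies:
S_c = C_r·H/(1+e₀)·log₁₀(σ'_f/σ'_0) = 0.057×2.7/2.27×log₁₀(134.72/56.716)
    = 0.067796 × 0.37573 = 0.02547 m

S_c ≈ 25.5 mm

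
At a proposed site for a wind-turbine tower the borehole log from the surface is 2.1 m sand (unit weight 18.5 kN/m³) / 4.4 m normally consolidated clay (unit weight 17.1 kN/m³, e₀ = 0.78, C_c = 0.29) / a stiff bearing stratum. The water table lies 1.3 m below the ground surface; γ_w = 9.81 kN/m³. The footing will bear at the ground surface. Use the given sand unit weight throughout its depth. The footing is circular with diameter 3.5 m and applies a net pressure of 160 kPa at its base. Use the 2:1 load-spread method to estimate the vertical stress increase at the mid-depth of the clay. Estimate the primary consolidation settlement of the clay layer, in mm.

Mid-depth of clay below the ground surface: z = 2.1 + 4.4/2 = 4.3 m.
Total vertical stress at mid-clay: σ_v = 18.5×2.1 + 17.1×2.2 = 76.47 kPa.
Pore pressure: u = 9.81×(4.3 − 1.3) = 29.43 kPa.
Initial effective stress: σ'_0 = σ_v − u = 76.47 − 29.43 = 47.04 kPa.
Stress increase at mid-clay by the 2:1 spreading method:
Δσ ≈ qD²/(D+z)² = 160×3.5²/(3.5+4.3)² = 32.216 kPa
Final effective stress: σ'_f = σ'_0 + Δσ = 47.04 + 32.216 = 79.256 kPa.
Normally consolidated clay, so the full stress increment lies on the virgin compression line:
S_c = C_c·H/(1+e₀)·log₁₀(σ'_f/σ'_0) = 0.29×4.4/(1+0.78)×log₁₀(79.256/47.04)
    = 0.71685 × 0.22656 = 0.1624 m

S_c ≈ 162 mm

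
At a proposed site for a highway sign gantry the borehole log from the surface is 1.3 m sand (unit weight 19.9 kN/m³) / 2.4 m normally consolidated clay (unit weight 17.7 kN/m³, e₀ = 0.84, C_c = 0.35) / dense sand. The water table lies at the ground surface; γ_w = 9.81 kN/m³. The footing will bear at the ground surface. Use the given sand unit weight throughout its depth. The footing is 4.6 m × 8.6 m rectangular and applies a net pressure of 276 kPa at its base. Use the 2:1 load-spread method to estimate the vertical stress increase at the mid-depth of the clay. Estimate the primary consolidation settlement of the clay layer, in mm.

Mid-depth of clay below the ground surface: z = 1.3 + 2.4/2 = 2.5 m.
Total vertical stress at mid-clay: σ_v = 19.9×1.3 + 17.7×1.2 = 47.11 kPa.
Pore pressure: u = 9.81×(2.5 − 0) = 24.525 kPa.
Initial effective stress: σ'_0 = σ_v − u = 47.11 − 24.525 = 22.585 kPa.
Stress increase at mid-clay by the 2:1 spreading method:
Δσ = qBL/((B+z)(L+z)) = 276×4.6×8.6/((4.6+2.5)(8.6+2.5)) = 138.54 kPa
Final effective stress: σ'_f = σ'_0 + Δσ = 22.585 + 138.54 = 161.12 kPa.
Normally consolidated clay, so the full stress increment lies on the virgin compression line:
S_c = C_c·H/(1+e₀)·log₁₀(σ'_f/σ'_0) = 0.35×2.4/(1+0.84)×log₁₀(161.12/22.585)
    = 0.45652 × 0.85333 = 0.3896 m

S_c ≈ 390 mm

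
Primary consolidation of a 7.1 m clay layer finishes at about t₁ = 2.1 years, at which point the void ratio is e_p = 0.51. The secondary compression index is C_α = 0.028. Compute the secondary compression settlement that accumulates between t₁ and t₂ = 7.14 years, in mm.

Secondary compression: S_s = C_α·H/(1+e_p)·log₁₀(t₂/t₁)
S_s = 0.028×7.1/(1+0.51)×log₁₀(7.14/2.1)
    = 0.1317 × 0.5315 = 0.06997 m

S_s ≈ 70 mm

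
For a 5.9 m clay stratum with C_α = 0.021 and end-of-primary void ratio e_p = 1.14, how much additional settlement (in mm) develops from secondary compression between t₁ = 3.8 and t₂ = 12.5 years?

Secondary compression: S_s = C_α·H/(1+e_p)·log₁₀(t₂/t₁)
S_s = 0.021×5.9/(1+1.14)×log₁₀(12.5/3.8)
    = 0.0579 × 0.5171 = 0.02994 m

S_s ≈ 29.9 mm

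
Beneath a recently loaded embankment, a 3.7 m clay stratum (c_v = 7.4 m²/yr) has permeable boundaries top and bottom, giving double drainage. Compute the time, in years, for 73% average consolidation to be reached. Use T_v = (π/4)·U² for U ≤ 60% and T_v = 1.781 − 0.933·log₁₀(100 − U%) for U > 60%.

Drainage path length: H_d = H/2 = 1.85 m (double drainage).
U > 60%: T_v = 1.781 − 0.933·log₁₀(100 − 73) = 0.44554.
t = T_v·H_d²/c_v = 0.44554×1.85²/7.4 = 0.2061 years.

t ≈ 0.206 years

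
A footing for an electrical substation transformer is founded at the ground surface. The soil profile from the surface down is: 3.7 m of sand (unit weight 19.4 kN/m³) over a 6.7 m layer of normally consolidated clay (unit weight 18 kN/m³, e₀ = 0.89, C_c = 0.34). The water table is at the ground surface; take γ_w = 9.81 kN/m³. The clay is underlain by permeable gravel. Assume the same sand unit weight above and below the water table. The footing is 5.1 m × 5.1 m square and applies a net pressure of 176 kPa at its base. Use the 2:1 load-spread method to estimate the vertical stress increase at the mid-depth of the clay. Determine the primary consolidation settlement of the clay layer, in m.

Mid-depth of clay below the ground surface: z = 3.7 + 6.7/2 = 7.05 m.
Total vertical stress at mid-clay: σ_v = 19.4×3.7 + 18×3.35 = 132.08 kPa.
Pore pressure: u = 9.81×(7.05 − 0) = 69.16 kPa.
Initial effective stress: σ'_0 = σ_v − u = 132.08 − 69.16 = 62.92 kPa.
Stress increase at mid-clay by the 2:1 spreading method:
Δσ = qBL/((B+z)(L+z)) = 176×5.1×5.1/((5.1+7.05)(5.1+7.05)) = 31.01 kPa
Final effective stress: σ'_f = σ'_0 + Δσ = 62.92 + 31.01 = 93.93 kPa.
Normally consolidated clay, so the full stress increment lies on the virgin compression line:
S_c = C_c·H/(1+e₀)·log₁₀(σ'_f/σ'_0) = 0.34×6.7/(1+0.89)×log₁₀(93.93/62.92)
    = 1.2053 × 0.17402 = 0.2097 m

S_c ≈ 0.21 m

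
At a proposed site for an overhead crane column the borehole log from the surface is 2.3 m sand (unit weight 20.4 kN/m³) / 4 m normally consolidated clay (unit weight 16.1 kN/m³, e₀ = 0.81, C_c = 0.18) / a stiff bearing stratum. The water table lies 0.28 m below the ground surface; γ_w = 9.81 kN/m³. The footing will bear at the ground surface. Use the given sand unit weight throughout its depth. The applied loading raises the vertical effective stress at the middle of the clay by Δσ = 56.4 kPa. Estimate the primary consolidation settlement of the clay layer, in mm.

Mid-depth of clay below the ground surface: z = 2.3 + 4/2 = 4.3 m.
Total vertical stress at mid-clay: σ_v = 20.4×2.3 + 16.1×2 = 79.12 kPa.
Pore pressure: u = 9.81×(4.3 − 0.28) = 39.436 kPa.
Initial effective stress: σ'_0 = σ_v − u = 79.12 − 39.436 = 39.684 kPa.
Final effective stress: σ'_f = σ'_0 + Δσ = 39.684 + 56.4 = 96.084 kPa.
Normally consolidated clay, so the full stress increment lies on the virgin compression line:
S_c = C_c·H/(1+e₀)·log₁₀(σ'_f/σ'_0) = 0.18×4/(1+0.81)×log₁₀(96.084/39.684)
    = 0.39779 × 0.38404 = 0.1528 m

S_c ≈ 153 mm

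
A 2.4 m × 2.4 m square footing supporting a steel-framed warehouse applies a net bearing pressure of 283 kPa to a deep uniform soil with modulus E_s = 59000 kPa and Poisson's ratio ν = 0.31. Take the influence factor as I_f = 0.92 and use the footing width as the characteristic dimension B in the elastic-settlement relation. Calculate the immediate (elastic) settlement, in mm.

Immediate (elastic) settlement: S_e = q·B·(1−ν²)/E_s · I_f.
S_e = 283 × 2.4 × (1 − 0.31²) / 59000 × 0.92
    = 283 × 2.4 × 0.9039 / 59000 × 0.92
    = 0.009573 m = 9.573 mm

S_e ≈ 9.57 mm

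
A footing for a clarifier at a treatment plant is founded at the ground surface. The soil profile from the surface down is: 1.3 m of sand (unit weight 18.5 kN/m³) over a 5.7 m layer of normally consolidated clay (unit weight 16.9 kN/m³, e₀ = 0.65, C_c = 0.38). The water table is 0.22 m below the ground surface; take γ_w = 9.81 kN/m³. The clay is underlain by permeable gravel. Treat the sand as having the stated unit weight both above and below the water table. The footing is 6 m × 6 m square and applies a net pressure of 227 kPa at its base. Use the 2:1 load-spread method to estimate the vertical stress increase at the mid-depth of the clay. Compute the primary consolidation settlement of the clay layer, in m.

S_c ≈ 0.69 m

Mid-depth of clay below the ground surface: z = 1.3 + 5.7/2 = 4.15 m.
Total vertical stress at mid-clay: σ_v = 18.5×1.3 + 16.9×2.85 = 72.215 kPa.
Pore pressure: u = 9.81×(4.15 − 0.22) = 38.553 kPa.
Initial effective stress: σ'_0 = σ_v − u = 72.215 − 38.553 = 33.662 kPa.
Stress increase at mid-clay by the 2:1 spreading method:
Δσ = qBL/((B+z)(L+z)) = 227×6×6/((6+4.15)(6+4.15)) = 79.322 kPa
Final effective stress: σ'_f = σ'_0 + Δσ = 33.662 + 79.322 = 112.98 kPa.
Normally consolidated clay, so the full stress increment lies on the virgin compression line:
S_c = C_c·H/(1+e₀)·log₁₀(σ'_f/σ'_0) = 0.38×5.7/(1+0.65)×log₁₀(112.98/33.662)
    = 1.3127 × 0.52586 = 0.6903 m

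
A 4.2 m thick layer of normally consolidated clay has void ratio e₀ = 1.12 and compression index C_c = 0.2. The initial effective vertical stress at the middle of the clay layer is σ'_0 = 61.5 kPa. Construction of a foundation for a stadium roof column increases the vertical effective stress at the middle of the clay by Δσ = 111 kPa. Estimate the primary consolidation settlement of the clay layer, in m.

Final effective stress: σ'_f = σ'_0 + Δσ = 61.5 + 111 = 172.5 kPa.
Normally consolidated clay, so the full stress increment lies on the virgin compression line:
S_c = C_c·H/(1+e₀)·log₁₀(σ'_f/σ'_0) = 0.2×4.2/(1+1.12)×log₁₀(172.5/61.5)
    = 0.39623 × 0.44791 = 0.1775 m

S_c ≈ 0.177 m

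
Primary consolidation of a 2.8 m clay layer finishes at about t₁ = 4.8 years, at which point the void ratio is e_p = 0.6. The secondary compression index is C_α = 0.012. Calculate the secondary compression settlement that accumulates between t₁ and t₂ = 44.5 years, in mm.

Secondary compression: S_s = C_α·H/(1+e_p)·log₁₀(t₂/t₁)
S_s = 0.012×2.8/(1+0.6)×log₁₀(44.5/4.8)
    = 0.021 × 0.9671 = 0.02031 m

S_s ≈ 20.3 mm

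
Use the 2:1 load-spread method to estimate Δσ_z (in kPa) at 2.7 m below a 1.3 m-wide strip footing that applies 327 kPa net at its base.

Δσ_z ≈ 106 kPa

By the 2:1 method the load spreads at 1 horizontal : 2 vertical, so at depth z the loaded area has grown by z in each plan dimension:
Δσ = qB/(B+z) = 327×1.3/(1.3+2.7) = 106.28 kPa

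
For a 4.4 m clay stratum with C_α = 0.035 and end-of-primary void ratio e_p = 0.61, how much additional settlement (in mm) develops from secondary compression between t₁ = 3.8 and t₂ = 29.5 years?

Secondary compression: S_s = C_α·H/(1+e_p)·log₁₀(t₂/t₁)
S_s = 0.035×4.4/(1+0.61)×log₁₀(29.5/3.8)
    = 0.09565 × 0.89 = 0.08513 m

S_s ≈ 85.1 mm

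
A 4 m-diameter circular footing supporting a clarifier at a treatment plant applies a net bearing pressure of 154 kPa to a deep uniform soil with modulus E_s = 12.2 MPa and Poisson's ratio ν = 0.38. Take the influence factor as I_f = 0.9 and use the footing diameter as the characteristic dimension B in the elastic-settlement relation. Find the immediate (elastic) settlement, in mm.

S_e ≈ 38.9 mm

Immediate (elastic) settlement: S_e = q·B·(1−ν²)/E_s · I_f.
E_s = 12.2 MPa = 12200 kPa.
S_e = 154 × 4 × (1 − 0.38²) / 12200 × 0.9
    = 154 × 4 × 0.8556 / 12200 × 0.9
    = 0.03888 m = 38.88 mm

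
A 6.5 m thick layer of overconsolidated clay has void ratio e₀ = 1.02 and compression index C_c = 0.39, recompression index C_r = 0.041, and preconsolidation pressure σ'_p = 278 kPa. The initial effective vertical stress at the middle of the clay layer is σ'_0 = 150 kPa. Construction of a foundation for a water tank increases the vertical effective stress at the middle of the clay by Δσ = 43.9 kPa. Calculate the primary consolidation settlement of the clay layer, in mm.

S_c ≈ 14.7 mm

Final effective stress: σ'_f = 150 + 43.9 = 193.9 kPa.
σ'_f = 193.9 ≤ σ'_p = 278 kPa, so the clay remains overconsolidated and only the recompression index applies:
S_c = C_r·H/(1+e₀)·log₁₀(σ'_f/σ'_0) = 0.041×6.5/2.02×log₁₀(193.9/150)
    = 0.13193 × 0.11149 = 0.01471 m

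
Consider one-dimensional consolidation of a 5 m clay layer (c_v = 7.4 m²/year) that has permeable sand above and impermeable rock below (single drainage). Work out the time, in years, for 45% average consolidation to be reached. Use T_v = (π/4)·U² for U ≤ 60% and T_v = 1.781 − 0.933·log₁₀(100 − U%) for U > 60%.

t ≈ 0.537 years

Drainage path length: H_d = H = 5 m (single drainage).
U ≤ 60%: T_v = (π/4)·U² = (π/4)×0.45² = 0.15904.
t = T_v·H_d²/c_v = 0.15904×5²/7.4 = 0.5373 years.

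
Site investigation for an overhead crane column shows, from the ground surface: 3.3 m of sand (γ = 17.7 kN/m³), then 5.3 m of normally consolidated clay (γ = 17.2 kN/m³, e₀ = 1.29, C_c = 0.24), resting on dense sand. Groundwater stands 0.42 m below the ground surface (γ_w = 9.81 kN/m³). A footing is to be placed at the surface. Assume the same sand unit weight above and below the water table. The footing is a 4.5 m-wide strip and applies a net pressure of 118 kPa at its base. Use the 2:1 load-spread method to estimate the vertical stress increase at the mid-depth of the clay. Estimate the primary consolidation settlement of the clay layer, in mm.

Mid-depth of clay below the ground surface: z = 3.3 + 5.3/2 = 5.95 m.
Total vertical stress at mid-clay: σ_v = 17.7×3.3 + 17.2×2.65 = 103.99 kPa.
Pore pressure: u = 9.81×(5.95 − 0.42) = 54.249 kPa.
Initial effective stress: σ'_0 = σ_v − u = 103.99 − 54.249 = 49.741 kPa.
Stress increase at mid-clay by the 2:1 spreading method:
Δσ = qB/(B+z) = 118×4.5/(4.5+5.95) = 50.813 kPa
Final effective stress: σ'_f = σ'_0 + Δσ = 49.741 + 50.813 = 100.55 kPa.
Normally consolidated clay, so the full stress increment lies on the virgin compression line:
S_c = C_c·H/(1+e₀)·log₁₀(σ'_f/σ'_0) = 0.24×5.3/(1+1.29)×log₁₀(100.55/49.741)
    = 0.55546 × 0.30567 = 0.1698 m

S_c ≈ 170 mm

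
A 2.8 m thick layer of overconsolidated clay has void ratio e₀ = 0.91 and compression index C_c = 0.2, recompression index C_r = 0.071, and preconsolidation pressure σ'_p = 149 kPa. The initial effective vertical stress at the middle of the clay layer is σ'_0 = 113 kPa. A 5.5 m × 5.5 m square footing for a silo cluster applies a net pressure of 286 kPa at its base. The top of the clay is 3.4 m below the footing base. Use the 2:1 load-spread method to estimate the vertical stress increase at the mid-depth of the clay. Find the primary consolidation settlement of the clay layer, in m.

Mid-depth of clay below the footing base: z = 3.4 + 2.8/2 = 4.8 m.
Stress increase at mid-clay by the 2:1 spreading method:
Δσ = qBL/((B+z)(L+z)) = 286×5.5×5.5/((5.5+4.8)(5.5+4.8)) = 81.549 kPa
Final effective stress: σ'_f = 113 + 81.549 = 194.55 kPa.
σ'_f = 194.55 > σ'_p = 149 kPa, so the stress path crosses the preconsolidation pressure — recompression up to σ'_p, then virgin compression beyond:
S_c = H/(1+e₀)·[C_r·log₁₀(σ'_p/σ'_0) + C_c·log₁₀(σ'_f/σ'_p)]
    = 2.8/1.91 × [0.071×log₁₀(149/113) + 0.2×log₁₀(194.55/149)]
    = 1.466 × [0.0085277 + 0.023169] = 0.04647 m

S_c ≈ 0.0465 m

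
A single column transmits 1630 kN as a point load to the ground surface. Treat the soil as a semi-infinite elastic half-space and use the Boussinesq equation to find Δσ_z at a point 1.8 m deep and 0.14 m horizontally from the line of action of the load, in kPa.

Δσ_z ≈ 237 kPa

Boussinesq vertical stress below a point load on an elastic half-space:
Δσ_z = 3P/(2πz²) · [1 + (r/z)²]^(−5/2)
r/z = 0.14/1.8 = 0.077778; [1+(r/z)²]^(−5/2) = 0.98504.
Δσ_z = 3×1630/(2π×1.8²) × 0.98504 = 240.21 × 0.98504 = 236.6 kPa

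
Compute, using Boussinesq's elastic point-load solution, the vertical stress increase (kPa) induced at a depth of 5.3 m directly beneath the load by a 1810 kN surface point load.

Boussinesq vertical stress below a point load on an elastic half-space:
Δσ_z = 3P/(2πz²) · [1 + (r/z)²]^(−5/2)
r/z = 0/5.3 = 0; [1+(r/z)²]^(−5/2) = 1.
Δσ_z = 3×1810/(2π×5.3²) × 1 = 30.766 × 1 = 30.77 kPa

Δσ_z ≈ 30.8 kPa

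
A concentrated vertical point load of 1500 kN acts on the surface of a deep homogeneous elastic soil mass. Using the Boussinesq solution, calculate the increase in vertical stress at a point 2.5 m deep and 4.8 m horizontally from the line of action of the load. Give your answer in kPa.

Δσ_z ≈ 2.41 kPa

Boussinesq vertical stress below a point load on an elastic half-space:
Δσ_z = 3P/(2πz²) · [1 + (r/z)²]^(−5/2)
r/z = 4.8/2.5 = 1.92; [1+(r/z)²]^(−5/2) = 0.021033.
Δσ_z = 3×1500/(2π×2.5²) × 0.021033 = 114.59 × 0.021033 = 2.41 kPa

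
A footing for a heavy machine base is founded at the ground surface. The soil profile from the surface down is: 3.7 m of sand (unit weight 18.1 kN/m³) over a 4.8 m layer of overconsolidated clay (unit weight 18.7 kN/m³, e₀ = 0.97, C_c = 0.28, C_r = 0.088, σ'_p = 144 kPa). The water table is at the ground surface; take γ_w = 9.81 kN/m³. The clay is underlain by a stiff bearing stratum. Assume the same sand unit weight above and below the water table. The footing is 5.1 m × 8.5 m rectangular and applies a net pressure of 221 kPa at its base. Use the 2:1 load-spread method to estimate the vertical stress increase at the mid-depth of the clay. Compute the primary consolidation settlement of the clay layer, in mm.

S_c ≈ 70.3 mm

Mid-depth of clay below the ground surface: z = 3.7 + 4.8/2 = 6.1 m.
Total vertical stress at mid-clay: σ_v = 18.1×3.7 + 18.7×2.4 = 111.85 kPa.
Pore pressure: u = 9.81×(6.1 − 0) = 59.841 kPa.
Initial effective stress: σ'_0 = σ_v − u = 111.85 − 59.841 = 52.009 kPa.
Stress increase at mid-clay by the 2:1 spreading method:
Δσ = qBL/((B+z)(L+z)) = 221×5.1×8.5/((5.1+6.1)(8.5+6.1)) = 58.588 kPa
Final effective stress: σ'_f = 52.009 + 58.588 = 110.6 kPa.
σ'_f = 110.6 ≤ σ'_p = 144 kPa, so the clay remains overconsolidated and only the recompression index applies:
S_c = C_r·H/(1+e₀)·log₁₀(σ'_f/σ'_0) = 0.088×4.8/1.97×log₁₀(110.6/52.009)
    = 0.21441 × 0.32768 = 0.07026 m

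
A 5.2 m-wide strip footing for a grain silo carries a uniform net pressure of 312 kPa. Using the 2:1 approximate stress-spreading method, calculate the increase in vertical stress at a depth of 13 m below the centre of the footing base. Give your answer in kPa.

By the 2:1 method the load spreads at 1 horizontal : 2 vertical, so at depth z the loaded area has grown by z in each plan dimension:
Δσ = qB/(B+z) = 312×5.2/(5.2+13) = 89.143 kPa

Δσ_z ≈ 89.1 kPa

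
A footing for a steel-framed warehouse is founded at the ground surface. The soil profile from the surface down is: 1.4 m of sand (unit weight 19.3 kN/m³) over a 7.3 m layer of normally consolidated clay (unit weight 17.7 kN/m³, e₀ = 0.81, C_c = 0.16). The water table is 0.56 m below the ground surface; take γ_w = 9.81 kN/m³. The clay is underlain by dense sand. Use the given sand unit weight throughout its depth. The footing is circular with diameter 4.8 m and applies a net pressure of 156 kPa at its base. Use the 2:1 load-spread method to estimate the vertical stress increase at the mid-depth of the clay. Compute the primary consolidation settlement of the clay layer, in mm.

Mid-depth of clay below the ground surface: z = 1.4 + 7.3/2 = 5.05 m.
Total vertical stress at mid-clay: σ_v = 19.3×1.4 + 17.7×3.65 = 91.625 kPa.
Pore pressure: u = 9.81×(5.05 − 0.56) = 44.047 kPa.
Initial effective stress: σ'_0 = σ_v − u = 91.625 − 44.047 = 47.578 kPa.
Stress increase at mid-clay by the 2:1 spreading method:
Δσ ≈ qD²/(D+z)² = 156×4.8²/(4.8+5.05)² = 37.045 kPa
Final effective stress: σ'_f = σ'_0 + Δσ = 47.578 + 37.045 = 84.623 kPa.
Normally consolidated clay, so the full stress increment lies on the virgin compression line:
S_c = C_c·H/(1+e₀)·log₁₀(σ'_f/σ'_0) = 0.16×7.3/(1+0.81)×log₁₀(84.623/47.578)
    = 0.6453 × 0.25008 = 0.1614 m

S_c ≈ 161 mm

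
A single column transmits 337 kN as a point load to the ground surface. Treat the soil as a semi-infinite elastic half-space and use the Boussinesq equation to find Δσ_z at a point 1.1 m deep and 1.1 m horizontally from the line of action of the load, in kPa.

Δσ_z ≈ 23.5 kPa

Boussinesq vertical stress below a point load on an elastic half-space:
Δσ_z = 3P/(2πz²) · [1 + (r/z)²]^(−5/2)
r/z = 1.1/1.1 = 1; [1+(r/z)²]^(−5/2) = 0.17678.
Δσ_z = 3×337/(2π×1.1²) × 0.17678 = 132.98 × 0.17678 = 23.51 kPa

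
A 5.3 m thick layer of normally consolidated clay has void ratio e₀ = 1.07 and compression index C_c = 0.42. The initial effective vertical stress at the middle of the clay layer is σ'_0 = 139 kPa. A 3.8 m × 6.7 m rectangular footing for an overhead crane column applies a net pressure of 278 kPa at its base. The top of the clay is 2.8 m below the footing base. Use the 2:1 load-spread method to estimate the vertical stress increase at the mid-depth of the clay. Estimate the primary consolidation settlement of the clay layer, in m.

S_c ≈ 0.175 m

Mid-depth of clay below the footing base: z = 2.8 + 5.3/2 = 5.45 m.
Stress increase at mid-clay by the 2:1 spreading method:
Δσ = qBL/((B+z)(L+z)) = 278×3.8×6.7/((3.8+5.45)(6.7+5.45)) = 62.977 kPa
Final effective stress: σ'_f = σ'_0 + Δσ = 139 + 62.977 = 201.98 kPa.
Normally consolidated clay, so the full stress increment lies on the virgin compression line:
S_c = C_c·H/(1+e₀)·log₁₀(σ'_f/σ'_0) = 0.42×5.3/(1+1.07)×log₁₀(201.98/139)
    = 1.0754 × 0.16229 = 0.1745 m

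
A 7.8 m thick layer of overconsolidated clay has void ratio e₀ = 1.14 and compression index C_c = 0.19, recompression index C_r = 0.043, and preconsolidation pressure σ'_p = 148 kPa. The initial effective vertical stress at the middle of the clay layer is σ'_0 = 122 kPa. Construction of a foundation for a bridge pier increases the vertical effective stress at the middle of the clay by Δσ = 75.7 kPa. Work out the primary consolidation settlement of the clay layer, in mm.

S_c ≈ 100 mm

Final effective stress: σ'_f = 122 + 75.7 = 197.7 kPa.
σ'_f = 197.7 > σ'_p = 148 kPa, so the stress path crosses the preconsolidation pressure — recompression up to σ'_p, then virgin compression beyond:
S_c = H/(1+e₀)·[C_r·log₁₀(σ'_p/σ'_0) + C_c·log₁₀(σ'_f/σ'_p)]
    = 7.8/2.14 × [0.043×log₁₀(148/122) + 0.19×log₁₀(197.7/148)]
    = 3.6449 × [0.0036078 + 0.023892] = 0.1002 m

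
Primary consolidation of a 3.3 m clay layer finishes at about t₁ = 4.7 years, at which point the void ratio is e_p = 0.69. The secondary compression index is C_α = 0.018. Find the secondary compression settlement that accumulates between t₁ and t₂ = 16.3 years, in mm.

Secondary compression: S_s = C_α·H/(1+e_p)·log₁₀(t₂/t₁)
S_s = 0.018×3.3/(1+0.69)×log₁₀(16.3/4.7)
    = 0.03515 × 0.5401 = 0.01898 m

S_s ≈ 19 mm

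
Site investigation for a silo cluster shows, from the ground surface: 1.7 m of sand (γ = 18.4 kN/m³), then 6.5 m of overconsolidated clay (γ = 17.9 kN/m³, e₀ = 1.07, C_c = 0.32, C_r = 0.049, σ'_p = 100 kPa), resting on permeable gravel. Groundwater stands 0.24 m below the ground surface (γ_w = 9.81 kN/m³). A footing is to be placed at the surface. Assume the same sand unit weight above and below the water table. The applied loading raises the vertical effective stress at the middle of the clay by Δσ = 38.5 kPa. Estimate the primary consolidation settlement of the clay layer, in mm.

S_c ≈ 42.5 mm

Mid-depth of clay below the ground surface: z = 1.7 + 6.5/2 = 4.95 m.
Total vertical stress at mid-clay: σ_v = 18.4×1.7 + 17.9×3.25 = 89.455 kPa.
Pore pressure: u = 9.81×(4.95 − 0.24) = 46.205 kPa.
Initial effective stress: σ'_0 = σ_v − u = 89.455 − 46.205 = 43.25 kPa.
Final effective stress: σ'_f = 43.25 + 38.5 = 81.75 kPa.
σ'_f = 81.75 ≤ σ'_p = 100 kPa, so the clay remains overconsolidated and only the recompression index applies:
S_c = C_r·H/(1+e₀)·log₁₀(σ'_f/σ'_0) = 0.049×6.5/2.07×log₁₀(81.75/43.25)
    = 0.15386 × 0.2765 = 0.04254 m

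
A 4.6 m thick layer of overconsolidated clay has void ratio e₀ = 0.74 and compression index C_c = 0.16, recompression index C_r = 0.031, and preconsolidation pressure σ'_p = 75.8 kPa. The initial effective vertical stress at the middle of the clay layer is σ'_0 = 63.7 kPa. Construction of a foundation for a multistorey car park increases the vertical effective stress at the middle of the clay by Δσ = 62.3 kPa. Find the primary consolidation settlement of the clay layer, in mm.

Final effective stress: σ'_f = 63.7 + 62.3 = 126 kPa.
σ'_f = 126 > σ'_p = 75.8 kPa, so the stress path crosses the preconsolidation pressure — recompression up to σ'_p, then virgin compression beyond:
S_c = H/(1+e₀)·[C_r·log₁₀(σ'_p/σ'_0) + C_c·log₁₀(σ'_f/σ'_p)]
    = 4.6/1.74 × [0.031×log₁₀(75.8/63.7) + 0.16×log₁₀(126/75.8)]
    = 2.6437 × [0.0023414 + 0.035312] = 0.09954 m

S_c ≈ 99.5 mm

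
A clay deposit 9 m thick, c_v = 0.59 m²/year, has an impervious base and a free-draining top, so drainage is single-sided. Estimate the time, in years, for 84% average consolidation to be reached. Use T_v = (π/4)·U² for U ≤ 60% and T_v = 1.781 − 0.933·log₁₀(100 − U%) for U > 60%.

t ≈ 90.3 years

Drainage path length: H_d = H = 9 m (single drainage).
U > 60%: T_v = 1.781 − 0.933·log₁₀(100 − 84) = 0.65756.
t = T_v·H_d²/c_v = 0.65756×9²/0.59 = 90.28 years.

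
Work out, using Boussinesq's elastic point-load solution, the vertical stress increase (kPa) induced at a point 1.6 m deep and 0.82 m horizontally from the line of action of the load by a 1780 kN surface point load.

Δσ_z ≈ 185 kPa

Boussinesq vertical stress below a point load on an elastic half-space:
Δσ_z = 3P/(2πz²) · [1 + (r/z)²]^(−5/2)
r/z = 0.82/1.6 = 0.5125; [1+(r/z)²]^(−5/2) = 0.5582.
Δσ_z = 3×1780/(2π×1.6²) × 0.5582 = 331.99 × 0.5582 = 185.3 kPa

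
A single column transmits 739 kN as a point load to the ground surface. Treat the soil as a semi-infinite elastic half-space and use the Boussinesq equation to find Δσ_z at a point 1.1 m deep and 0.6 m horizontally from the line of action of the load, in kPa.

Boussinesq vertical stress below a point load on an elastic half-space:
Δσ_z = 3P/(2πz²) · [1 + (r/z)²]^(−5/2)
r/z = 0.6/1.1 = 0.54545; [1+(r/z)²]^(−5/2) = 0.52145.
Δσ_z = 3×739/(2π×1.1²) × 0.52145 = 291.61 × 0.52145 = 152.1 kPa

Δσ_z ≈ 152 kPa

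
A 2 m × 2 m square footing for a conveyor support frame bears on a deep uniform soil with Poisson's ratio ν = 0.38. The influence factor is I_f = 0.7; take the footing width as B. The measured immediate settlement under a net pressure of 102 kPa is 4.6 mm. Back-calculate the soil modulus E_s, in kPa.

E_s ≈ 26600 kPa

S_e = q·B·(1−ν²)/E_s · I_f  ⇒  E_s = q·B·(1−ν²)·I_f / S_e.
E_s = 102 × 2 × 0.8556 × 0.7 / 0.0046 = 26560 kPa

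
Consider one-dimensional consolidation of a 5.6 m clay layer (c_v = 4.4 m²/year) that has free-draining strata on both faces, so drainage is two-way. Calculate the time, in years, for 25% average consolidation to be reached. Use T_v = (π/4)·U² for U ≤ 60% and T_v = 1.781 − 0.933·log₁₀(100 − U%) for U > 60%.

Drainage path length: H_d = H/2 = 2.8 m (double drainage).
U ≤ 60%: T_v = (π/4)·U² = (π/4)×0.25² = 0.049087.
t = T_v·H_d²/c_v = 0.049087×2.8²/4.4 = 0.08746 years.

t ≈ 0.0875 years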